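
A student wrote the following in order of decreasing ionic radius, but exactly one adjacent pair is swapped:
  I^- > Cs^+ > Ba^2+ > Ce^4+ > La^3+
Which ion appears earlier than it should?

Ce^4+

Scanning neighbour by neighbour, only Ce^4+/La^3+ violates a trend: Ce^4+ and La^3+ share 54 electrons; the higher nuclear charge on Ce (Z=58) contracts it more, so Ce^4+ < La^3+. That makes Ce^4+ the one sitting a position early relative to where it belongs.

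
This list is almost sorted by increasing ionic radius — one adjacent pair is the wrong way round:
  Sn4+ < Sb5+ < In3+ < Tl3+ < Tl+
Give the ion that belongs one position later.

Sn4+

The pair Sn4+, Sb5+ is the wrong way round — Sb5+ and Sn4+ share 46 electrons; the higher nuclear charge on Sb (Z=51) contracts it more, so Sb5+ < Sn4+. All other adjacent pairs agree with periodic trends, so Sn4+ is the misplaced ion.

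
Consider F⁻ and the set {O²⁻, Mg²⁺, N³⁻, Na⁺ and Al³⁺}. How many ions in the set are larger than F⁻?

2

These species are isoelectronic with 10 electrons. The only difference is the number of protons: Al³⁺ (Z=13), Mg²⁺ (Z=12), Na⁺ (Z=11), F⁻ (Z=9), O²⁻ (Z=8), N³⁻ (Z=7). The strongest nuclear pull (Al³⁺) gives the smallest ion.
Relative to F⁻, the ions that are larger are O²⁻, N³⁻. Count: 2.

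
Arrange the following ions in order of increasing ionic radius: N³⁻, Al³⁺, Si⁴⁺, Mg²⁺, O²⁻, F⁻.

Each ion has 10 electrons. The ranking follows nuclear charge in reverse — greater Z gives a smaller radius. Si⁴⁺ (Z=14), Al³⁺ (Z=13), Mg²⁺ (Z=12), F⁻ (Z=9), O²⁻ (Z=8), N³⁻ (Z=7).

Si⁴⁺ < Al³⁺ < Mg²⁺ < F⁻ < O²⁻ < N³⁻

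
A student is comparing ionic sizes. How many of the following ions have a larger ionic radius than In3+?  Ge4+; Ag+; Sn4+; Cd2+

2

First list Z and electron count for each: Ge4+ (Z=32, 28 e⁻), Sn4+ (Z=50, 46 e⁻), In3+ (Z=49, 46 e⁻), Cd2+ (Z=48, 46 e⁻), Ag+ (Z=47, 46 e⁻). Ge4+ < Sn4+ (same group, period 4 vs 5); Sn4+ < In3+ (isoelectronic, higher Z=50 is smaller); In3+ < Cd2+ (isoelectronic, higher Z=49 is smaller); Cd2+ < Ag+ (isoelectronic, higher Z=48 is smaller).
Ordering all of them (including In3+) by radius gives Ge4+ < Sn4+ < In3+ < Cd2+ < Ag+. So 2 are larger.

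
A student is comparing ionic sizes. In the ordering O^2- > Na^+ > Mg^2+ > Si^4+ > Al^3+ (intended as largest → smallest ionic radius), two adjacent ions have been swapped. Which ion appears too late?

Check each adjacent pair. Si^4+ and Al^3+ are reversed: they are isoelectronic (10 e⁻) and Si has more protons than Al (14 vs 13), making Si^4+ smaller. No other neighbouring pair contradicts the periodic trends, so Al^3+ is the ion listed too late.

Al^3+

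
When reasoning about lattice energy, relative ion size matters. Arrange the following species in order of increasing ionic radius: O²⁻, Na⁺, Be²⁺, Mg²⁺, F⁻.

Work out protons and electrons: Be²⁺ (Z=4, 2 e⁻), Mg²⁺ (Z=12, 10 e⁻), Na⁺ (Z=11, 10 e⁻), F⁻ (Z=9, 10 e⁻), O²⁻ (Z=8, 10 e⁻). Be²⁺ < Mg²⁺ (same group, period 2 vs 3); Mg²⁺ < Na⁺ (both 10 e⁻, Z=12>11); Na⁺ < F⁻ (isoelectronic, higher Z=11 is smaller); F⁻ < O²⁻ (both 10 e⁻, Z=9>8).

Be²⁺ < Mg²⁺ < Na⁺ < F⁻ < O²⁻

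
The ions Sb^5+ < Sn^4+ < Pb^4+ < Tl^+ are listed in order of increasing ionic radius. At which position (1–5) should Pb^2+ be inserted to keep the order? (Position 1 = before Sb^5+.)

4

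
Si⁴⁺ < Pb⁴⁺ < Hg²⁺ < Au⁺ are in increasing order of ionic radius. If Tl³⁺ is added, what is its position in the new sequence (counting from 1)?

3

First list Z and electron count for each: Si⁴⁺: 10 e⁻, Z=14, Pb⁴⁺: 78 e⁻, Z=82, Tl³⁺: 78 e⁻, Z=81, Hg²⁺: 78 e⁻, Z=80, Au⁺: 78 e⁻, Z=79. Si⁴⁺ < Pb⁴⁺ (same group, period 3 vs 6); Pb⁴⁺ < Tl³⁺ (isoelectronic, higher Z=82 is smaller); Tl³⁺ < Hg²⁺ (isoelectronic, higher Z=81 is smaller); Hg²⁺ < Au⁺ (both 78 e⁻, Z=80>79).
With Tl³⁺ included the full order is Si⁴⁺ < Pb⁴⁺ < Tl³⁺ < Hg²⁺ < Au⁺, so it takes position 3.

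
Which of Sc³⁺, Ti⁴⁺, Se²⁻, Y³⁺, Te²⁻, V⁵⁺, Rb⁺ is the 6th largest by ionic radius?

V⁵⁺ has 18 e⁻ (Z=23), Ti⁴⁺ has 18 e⁻ (Z=22), Sc³⁺ has 18 e⁻ (Z=21), Y³⁺ has 36 e⁻ (Z=39), Rb⁺ has 36 e⁻ (Z=37), Se²⁻ has 36 e⁻ (Z=34), Te²⁻ has 54 e⁻ (Z=52). V⁵⁺ < Ti⁴⁺ (both 18 e⁻, Z=23>22); Ti⁴⁺ < Sc³⁺ (isoelectronic, higher Z=22 is smaller); Sc³⁺ < Y³⁺ (same group, 1 shell fewer); Y³⁺ < Rb⁺ (isoelectronic, higher Z=39 is smaller); Rb⁺ < Se²⁻ (both 36 e⁻, Z=37>34); Se²⁻ < Te²⁻ (same group, period 4 vs 5).
Ordering: V⁵⁺ < Ti⁴⁺ < Sc³⁺ < Y³⁺ < Rb⁺ < Se²⁻ < Te²⁻. The 6th largest is Ti⁴⁺.

Ti⁴⁺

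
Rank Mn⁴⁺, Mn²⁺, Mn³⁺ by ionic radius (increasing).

Mn⁴⁺ < Mn³⁺ < Mn²⁺

For a single element, ionic radius drops as positive charge rises — Mn⁴⁺ < Mn²⁺.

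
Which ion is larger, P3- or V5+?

All of these have 18 electrons (isoelectronic). With the same electron cloud, the ion with the most protons pulls it in tightest. Nuclear charges: V5+ (Z=23), P3- (Z=15). Highest Z is smallest.

P3-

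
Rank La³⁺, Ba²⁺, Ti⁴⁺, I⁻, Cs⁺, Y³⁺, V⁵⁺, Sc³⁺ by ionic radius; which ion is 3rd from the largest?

Ba²⁺

V⁵⁺ has 18 e⁻ (Z=23), Ti⁴⁺ has 18 e⁻ (Z=22), Sc³⁺ has 18 e⁻ (Z=21), Y³⁺ has 36 e⁻ (Z=39), La³⁺ has 54 e⁻ (Z=57), Ba²⁺ has 54 e⁻ (Z=56), Cs⁺ has 54 e⁻ (Z=55), I⁻ has 54 e⁻ (Z=53). V⁵⁺ < Ti⁴⁺ (isoelectronic, higher Z=23 is smaller); Ti⁴⁺ < Sc³⁺ (both 18 e⁻, Z=22>21); Sc³⁺ < Y³⁺ (same group, 1 shell fewer); Y³⁺ < La³⁺ (same group, 1 shell fewer); La³⁺ < Ba²⁺ (both 54 e⁻, Z=57>56); Ba²⁺ < Cs⁺ (both 54 e⁻, Z=56>55); Cs⁺ < I⁻ (isoelectronic, higher Z=55 is smaller).
That gives V⁵⁺ < Ti⁴⁺ < Sc³⁺ < Y³⁺ < La³⁺ < Ba²⁺ < Cs⁺ < I⁻. From the largest end, number 3 is Ba²⁺.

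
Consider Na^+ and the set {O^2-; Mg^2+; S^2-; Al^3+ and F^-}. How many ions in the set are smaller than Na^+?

2

Work out protons and electrons: Al^3+ has 10 e⁻ (Z=13), Mg^2+ has 10 e⁻ (Z=12), Na^+ has 10 e⁻ (Z=11), F^- has 10 e⁻ (Z=9), O^2- has 10 e⁻ (Z=8), S^2- has 18 e⁻ (Z=16). Al^3+ < Mg^2+ (isoelectronic, higher Z=13 is smaller); Mg^2+ < Na^+ (both 10 e⁻, Z=12>11); Na^+ < F^- (isoelectronic, higher Z=11 is smaller); F^- < O^2- (isoelectronic, higher Z=9 is smaller); O^2- < S^2- (same group, period 2 vs 3).
Ordering all of them (including Na^+) by radius gives Al^3+ < Mg^2+ < Na^+ < F^- < O^2- < S^2-. That's 2.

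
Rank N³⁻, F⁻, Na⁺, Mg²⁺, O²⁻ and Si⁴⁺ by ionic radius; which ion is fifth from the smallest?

O²⁻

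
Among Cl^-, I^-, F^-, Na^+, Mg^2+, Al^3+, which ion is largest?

I^-

Work out protons and electrons: Al^3+ (Z=13, 10 e⁻), Mg^2+ (Z=12, 10 e⁻), Na^+ (Z=11, 10 e⁻), F^- (Z=9, 10 e⁻), Cl^- (Z=17, 18 e⁻), I^- (Z=53, 54 e⁻). Al^3+ < Mg^2+ (isoelectronic, higher Z=13 is smaller); Mg^2+ < Na^+ (both 10 e⁻, Z=12>11); Na^+ < F^- (both 10 e⁻, Z=11>9); F^- < Cl^- (same group, period 2 vs 3); Cl^- < I^- (same group, period 3 vs 5).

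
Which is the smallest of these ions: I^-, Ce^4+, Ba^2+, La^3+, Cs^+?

These species are isoelectronic with 54 electrons. The only difference is the number of protons: Ce^4+ (Z=58), La^3+ (Z=57), Ba^2+ (Z=56), Cs^+ (Z=55), I^- (Z=53). The strongest nuclear pull (Ce^4+) gives the smallest ion.

Ce^4+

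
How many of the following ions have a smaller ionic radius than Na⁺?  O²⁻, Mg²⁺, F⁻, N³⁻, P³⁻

1

First list Z and electron count for each: Mg²⁺ has 10 e⁻ (Z=12), Na⁺ has 10 e⁻ (Z=11), F⁻ has 10 e⁻ (Z=9), O²⁻ has 10 e⁻ (Z=8), N³⁻ has 10 e⁻ (Z=7), P³⁻ has 18 e⁻ (Z=15). Mg²⁺ < Na⁺ (both 10 e⁻, Z=12>11); Na⁺ < F⁻ (isoelectronic, higher Z=11 is smaller); F⁻ < O²⁻ (both 10 e⁻, Z=9>8); O²⁻ < N³⁻ (both 10 e⁻, Z=8>7); N³⁻ < P³⁻ (same group, period 2 vs 3).
Placing each against Na⁺: smaller — Mg²⁺; larger — F⁻, O²⁻, N³⁻, P³⁻. Count: 1.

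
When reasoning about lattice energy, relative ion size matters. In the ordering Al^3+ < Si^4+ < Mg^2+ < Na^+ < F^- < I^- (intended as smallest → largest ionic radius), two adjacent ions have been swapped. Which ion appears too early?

Al^3+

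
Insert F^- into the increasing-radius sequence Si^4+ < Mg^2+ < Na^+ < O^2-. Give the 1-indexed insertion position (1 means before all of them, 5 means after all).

Isoelectronic series (10 e⁻ each). Size is set by nuclear charge: more protons means a smaller ion. Si^4+ (Z=14), Mg^2+ (Z=12), Na^+ (Z=11), F^- (Z=9), O^2- (Z=8).
With F^- included the full order is Si^4+ < Mg^2+ < Na^+ < F^- < O^2-, so it takes position 4.

4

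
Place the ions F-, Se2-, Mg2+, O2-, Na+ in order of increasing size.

Tabulating Z and e⁻: Mg2+ (Z=12, 10 e⁻), Na+ (Z=11, 10 e⁻), F- (Z=9, 10 e⁻), O2- (Z=8, 10 e⁻), Se2- (Z=34, 36 e⁻). Mg2+ < Na+ (isoelectronic, higher Z=12 is smaller); Na+ < F- (isoelectronic, higher Z=11 is smaller); F- < O2- (both 10 e⁻, Z=9>8); O2- < Se2- (same group, 2 shells fewer).

Mg2+ < Na+ < F- < O2- < Se2-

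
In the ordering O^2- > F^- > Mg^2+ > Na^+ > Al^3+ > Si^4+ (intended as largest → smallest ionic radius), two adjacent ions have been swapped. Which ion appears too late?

Na^+

Scanning neighbour by neighbour, only Mg^2+/Na^+ violates a trend: they are isoelectronic (10 e⁻) and Mg has more protons than Na (12 vs 11), making Mg^2+ smaller. That makes Na^+ the one sitting a position late relative to where it belongs.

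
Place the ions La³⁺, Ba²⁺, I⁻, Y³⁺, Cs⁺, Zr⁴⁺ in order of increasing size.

Zr⁴⁺ < Y³⁺ < La³⁺ < Ba²⁺ < Cs⁺ < I⁻

Work out protons and electrons: Zr⁴⁺ (Z=40, 36 e⁻), Y³⁺ (Z=39, 36 e⁻), La³⁺ (Z=57, 54 e⁻), Ba²⁺ (Z=56, 54 e⁻), Cs⁺ (Z=55, 54 e⁻), I⁻ (Z=53, 54 e⁻). Zr⁴⁺ < Y³⁺ (both 36 e⁻, Z=40>39); Y³⁺ < La³⁺ (same group, 1 shell fewer); La³⁺ < Ba²⁺ (both 54 e⁻, Z=57>56); Ba²⁺ < Cs⁺ (isoelectronic, higher Z=56 is smaller); Cs⁺ < I⁻ (isoelectronic, higher Z=55 is smaller).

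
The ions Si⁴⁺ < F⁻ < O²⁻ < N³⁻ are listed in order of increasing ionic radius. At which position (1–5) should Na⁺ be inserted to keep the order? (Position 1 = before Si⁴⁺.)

All of these have 10 electrons (isoelectronic). With the same electron cloud, the ion with the most protons pulls it in tightest. Nuclear charges: Si⁴⁺ (Z=14), Na⁺ (Z=11), F⁻ (Z=9), O²⁻ (Z=8), N³⁻ (Z=7). Highest Z is smallest.
The complete sequence is Si⁴⁺ < Na⁺ < F⁻ < O²⁻ < N³⁻. Na⁺ sits at position 2.

2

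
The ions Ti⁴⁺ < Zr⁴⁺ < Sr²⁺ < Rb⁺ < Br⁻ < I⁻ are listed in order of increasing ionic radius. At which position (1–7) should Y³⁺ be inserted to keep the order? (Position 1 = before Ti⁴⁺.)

3

Electron counts and nuclear charges: Ti⁴⁺ has 18 e⁻ (Z=22), Zr⁴⁺ has 36 e⁻ (Z=40), Y³⁺ has 36 e⁻ (Z=39), Sr²⁺ has 36 e⁻ (Z=38), Rb⁺ has 36 e⁻ (Z=37), Br⁻ has 36 e⁻ (Z=35), I⁻ has 54 e⁻ (Z=53). Ti⁴⁺ < Zr⁴⁺ (same group, period 4 vs 5); Zr⁴⁺ < Y³⁺ (both 36 e⁻, Z=40>39); Y³⁺ < Sr²⁺ (both 36 e⁻, Z=39>38); Sr²⁺ < Rb⁺ (both 36 e⁻, Z=38>37); Rb⁺ < Br⁻ (isoelectronic, higher Z=37 is smaller); Br⁻ < I⁻ (same group, 1 shell fewer).
Putting Y³⁺ in gives Ti⁴⁺ < Zr⁴⁺ < Y³⁺ < Sr²⁺ < Rb⁺ < Br⁻ < I⁻; it lands at slot 3.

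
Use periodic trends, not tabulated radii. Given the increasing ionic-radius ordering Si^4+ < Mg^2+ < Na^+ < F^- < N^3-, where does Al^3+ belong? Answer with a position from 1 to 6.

2

Isoelectronic series (10 e⁻ each). Size is set by nuclear charge: more protons means a smaller ion. Si^4+ (Z=14), Al^3+ (Z=13), Mg^2+ (Z=12), Na^+ (Z=11), F^- (Z=9), N^3- (Z=7).
Merged order: Si^4+ < Al^3+ < Mg^2+ < Na^+ < F^- < N^3- — Al^3+ is number 2.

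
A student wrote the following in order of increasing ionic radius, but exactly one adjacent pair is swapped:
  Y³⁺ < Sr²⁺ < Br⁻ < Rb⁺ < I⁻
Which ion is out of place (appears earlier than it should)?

Br⁻

Check each adjacent pair. Br⁻ and Rb⁺ are reversed: Rb⁺ and Br⁻ share 36 electrons; the higher nuclear charge on Rb (Z=37) contracts it more, so Rb⁺ < Br⁻. No other neighbouring pair contradicts the periodic trends, so Br⁻ is the ion listed too early.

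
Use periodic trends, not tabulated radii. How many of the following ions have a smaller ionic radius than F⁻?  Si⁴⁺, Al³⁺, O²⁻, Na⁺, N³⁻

These species are isoelectronic with 10 electrons. The only difference is the number of protons: Si⁴⁺ (Z=14), Al³⁺ (Z=13), Na⁺ (Z=11), F⁻ (Z=9), O²⁻ (Z=8), N³⁻ (Z=7). The strongest nuclear pull (Si⁴⁺) gives the smallest ion.
Ordering all of them (including F⁻) by radius gives Si⁴⁺ < Al³⁺ < Na⁺ < F⁻ < O²⁻ < N³⁻. Count: 3.

3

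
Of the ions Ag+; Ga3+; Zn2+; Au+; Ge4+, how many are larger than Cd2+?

Ge4+: 28 e⁻, Z=32, Ga3+: 28 e⁻, Z=31, Zn2+: 28 e⁻, Z=30, Cd2+: 46 e⁻, Z=48, Ag+: 46 e⁻, Z=47, Au+: 78 e⁻, Z=79. Ge4+ < Ga3+ (isoelectronic, higher Z=32 is smaller); Ga3+ < Zn2+ (isoelectronic, higher Z=31 is smaller); Zn2+ < Cd2+ (same group, period 4 vs 5); Cd2+ < Ag+ (isoelectronic, higher Z=48 is smaller); Ag+ < Au+ (same group, period 5 vs 6).
Overall: Ge4+ < Ga3+ < Zn2+ < Cd2+ < Ag+ < Au+. Cd2+ has 3 below it and 2 above. So 2 are larger.

2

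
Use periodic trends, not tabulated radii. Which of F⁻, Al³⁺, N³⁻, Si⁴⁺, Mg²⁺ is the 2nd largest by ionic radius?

Each ion has 10 electrons. The ranking follows nuclear charge in reverse — greater Z gives a smaller radius. Si⁴⁺ (Z=14), Al³⁺ (Z=13), Mg²⁺ (Z=12), F⁻ (Z=9), N³⁻ (Z=7).
That gives Si⁴⁺ < Al³⁺ < Mg²⁺ < F⁻ < N³⁻. From the largest end, number 2 is F⁻.

F⁻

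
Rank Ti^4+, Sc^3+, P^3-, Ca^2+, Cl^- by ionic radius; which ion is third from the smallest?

These species are isoelectronic with 18 electrons. The only difference is the number of protons: Ti^4+ (Z=22), Sc^3+ (Z=21), Ca^2+ (Z=20), Cl^- (Z=17), P^3- (Z=15). The strongest nuclear pull (Ti^4+) gives the smallest ion.
Ordering: Ti^4+ < Sc^3+ < Ca^2+ < Cl^- < P^3-. The third smallest is Ca^2+.

Ca^2+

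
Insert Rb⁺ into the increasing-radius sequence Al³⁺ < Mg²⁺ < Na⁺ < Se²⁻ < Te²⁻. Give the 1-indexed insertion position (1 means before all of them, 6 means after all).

4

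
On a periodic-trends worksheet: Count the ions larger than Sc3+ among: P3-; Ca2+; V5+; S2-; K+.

4

Each ion has 18 electrons. The ranking follows nuclear charge in reverse — greater Z gives a smaller radius. V5+ (Z=23), Sc3+ (Z=21), Ca2+ (Z=20), K+ (Z=19), S2- (Z=16), P3- (Z=15).
Overall: V5+ < Sc3+ < Ca2+ < K+ < S2- < P3-. Sc3+ has 1 below it and 4 above. That's 4.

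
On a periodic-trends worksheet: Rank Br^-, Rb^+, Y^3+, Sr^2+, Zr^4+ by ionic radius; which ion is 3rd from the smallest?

Sr^2+

Isoelectronic series (36 e⁻ each). Size is set by nuclear charge: more protons means a smaller ion. Zr^4+ (Z=40), Y^3+ (Z=39), Sr^2+ (Z=38), Rb^+ (Z=37), Br^- (Z=35).
Ordering: Zr^4+ < Y^3+ < Sr^2+ < Rb^+ < Br^-. The 3rd smallest is Sr^2+.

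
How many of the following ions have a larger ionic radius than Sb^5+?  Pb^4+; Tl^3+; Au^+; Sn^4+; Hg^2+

5

Work out protons and electrons: Sb^5+: 46 e⁻, Z=51, Sn^4+: 46 e⁻, Z=50, Pb^4+: 78 e⁻, Z=82, Tl^3+: 78 e⁻, Z=81, Hg^2+: 78 e⁻, Z=80, Au^+: 78 e⁻, Z=79. Sb^5+ < Sn^4+ (isoelectronic, higher Z=51 is smaller); Sn^4+ < Pb^4+ (same group, 1 shell fewer); Pb^4+ < Tl^3+ (both 78 e⁻, Z=82>81); Tl^3+ < Hg^2+ (both 78 e⁻, Z=81>80); Hg^2+ < Au^+ (isoelectronic, higher Z=80 is smaller).
Relative to Sb^5+, the ions that are larger are Sn^4+, Pb^4+, Tl^3+, Hg^2+, Au^+. Count: 5.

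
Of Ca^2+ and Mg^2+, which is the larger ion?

Ca^2+

These ions sit in one column with identical charge. Each step down the periodic table adds a principal shell, increasing the radius.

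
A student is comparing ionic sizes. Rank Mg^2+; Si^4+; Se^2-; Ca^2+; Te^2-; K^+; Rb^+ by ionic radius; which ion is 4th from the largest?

K^+

Work out protons and electrons: Si^4+ (Z=14, 10 e⁻), Mg^2+ (Z=12, 10 e⁻), Ca^2+ (Z=20, 18 e⁻), K^+ (Z=19, 18 e⁻), Rb^+ (Z=37, 36 e⁻), Se^2- (Z=34, 36 e⁻), Te^2- (Z=52, 54 e⁻). Si^4+ < Mg^2+ (isoelectronic, higher Z=14 is smaller); Mg^2+ < Ca^2+ (same group, period 3 vs 4); Ca^2+ < K^+ (both 18 e⁻, Z=20>19); K^+ < Rb^+ (same group, 1 shell fewer); Rb^+ < Se^2- (isoelectronic, higher Z=37 is smaller); Se^2- < Te^2- (same group, 1 shell fewer).
That gives Si^4+ < Mg^2+ < Ca^2+ < K^+ < Rb^+ < Se^2- < Te^2-. From the largest end, number 4 is K^+.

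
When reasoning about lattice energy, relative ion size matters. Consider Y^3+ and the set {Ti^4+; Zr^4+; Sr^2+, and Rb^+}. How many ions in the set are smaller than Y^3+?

2

First list Z and electron count for each: Ti^4+ (Z=22, 18 e⁻), Zr^4+ (Z=40, 36 e⁻), Y^3+ (Z=39, 36 e⁻), Sr^2+ (Z=38, 36 e⁻), Rb^+ (Z=37, 36 e⁻). Ti^4+ < Zr^4+ (same group, 1 shell fewer); Zr^4+ < Y^3+ (isoelectronic, higher Z=40 is smaller); Y^3+ < Sr^2+ (isoelectronic, higher Z=39 is smaller); Sr^2+ < Rb^+ (both 36 e⁻, Z=38>37).
Relative to Y^3+, the ions that are smaller are Ti^4+, Zr^4+. That's 2.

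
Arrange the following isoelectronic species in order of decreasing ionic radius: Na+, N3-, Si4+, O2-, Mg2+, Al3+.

All of these have 10 electrons (isoelectronic). With the same electron cloud, the ion with the most protons pulls it in tightest. Nuclear charges: Si4+ (Z=14), Al3+ (Z=13), Mg2+ (Z=12), Na+ (Z=11), O2- (Z=8), N3- (Z=7). Highest Z is smallest.

N3- > O2- > Na+ > Mg2+ > Al3+ > Si4+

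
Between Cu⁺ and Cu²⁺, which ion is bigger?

These are all Cu ions. Removing more electrons (higher positive charge) pulls the remaining electrons in closer, so Cu²⁺ is smallest and Cu⁺ is largest.

Cu⁺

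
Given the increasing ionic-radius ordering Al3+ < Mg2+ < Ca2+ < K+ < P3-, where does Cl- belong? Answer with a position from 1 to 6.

5

Tabulating Z and e⁻: Al3+ (Z=13, 10 e⁻), Mg2+ (Z=12, 10 e⁻), Ca2+ (Z=20, 18 e⁻), K+ (Z=19, 18 e⁻), Cl- (Z=17, 18 e⁻), P3- (Z=15, 18 e⁻). Al3+ < Mg2+ (isoelectronic, higher Z=13 is smaller); Mg2+ < Ca2+ (same group, period 3 vs 4); Ca2+ < K+ (isoelectronic, higher Z=20 is smaller); K+ < Cl- (isoelectronic, higher Z=19 is smaller); Cl- < P3- (isoelectronic, higher Z=17 is smaller).
With Cl- included the full order is Al3+ < Mg2+ < Ca2+ < K+ < Cl- < P3-, so it takes position 5.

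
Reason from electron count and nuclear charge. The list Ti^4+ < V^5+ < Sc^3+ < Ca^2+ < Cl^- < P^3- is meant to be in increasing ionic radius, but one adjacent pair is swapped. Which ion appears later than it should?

V^5+

Compare adjacent ions: both have 18 electrons but Z(V)=23 > Z(Ti)=22, so V^5+ should be the smaller of the two — yet in this increasing list Ti^4+ sits before V^5+. Nothing else is reversed, so V^5+ should move one place to the left.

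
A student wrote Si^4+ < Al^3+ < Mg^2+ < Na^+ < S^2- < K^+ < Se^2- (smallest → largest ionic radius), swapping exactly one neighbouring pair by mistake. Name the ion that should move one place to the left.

Check each adjacent pair. S^2- and K^+ are reversed: both have 18 electrons but Z(K)=19 > Z(S)=16, so K^+ should be the smaller of the two. No other neighbouring pair contradicts the periodic trends, so K^+ is the ion listed too late.

K^+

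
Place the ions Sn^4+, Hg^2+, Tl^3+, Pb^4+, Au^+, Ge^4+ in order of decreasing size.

First list Z and electron count for each: Ge^4+ has 28 e⁻ (Z=32), Sn^4+ has 46 e⁻ (Z=50), Pb^4+ has 78 e⁻ (Z=82), Tl^3+ has 78 e⁻ (Z=81), Hg^2+ has 78 e⁻ (Z=80), Au^+ has 78 e⁻ (Z=79). Ge^4+ < Sn^4+ (same group, period 4 vs 5); Sn^4+ < Pb^4+ (same group, period 5 vs 6); Pb^4+ < Tl^3+ (isoelectronic, higher Z=82 is smaller); Tl^3+ < Hg^2+ (isoelectronic, higher Z=81 is smaller); Hg^2+ < Au^+ (isoelectronic, higher Z=80 is smaller).

Au^+ > Hg^2+ > Tl^3+ > Pb^4+ > Sn^4+ > Ge^4+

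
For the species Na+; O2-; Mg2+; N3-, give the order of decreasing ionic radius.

N3- > O2- > Na+ > Mg2+

These species are isoelectronic with 10 electrons. The only difference is the number of protons: Mg2+ (Z=12), Na+ (Z=11), O2- (Z=8), N3- (Z=7). The strongest nuclear pull (Mg2+) gives the smallest ion.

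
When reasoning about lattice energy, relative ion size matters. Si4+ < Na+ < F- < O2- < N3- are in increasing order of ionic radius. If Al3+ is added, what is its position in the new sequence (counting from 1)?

Each ion has 10 electrons. The ranking follows nuclear charge in reverse — greater Z gives a smaller radius. Si4+ (Z=14), Al3+ (Z=13), Na+ (Z=11), F- (Z=9), O2- (Z=8), N3- (Z=7).
Putting Al3+ in gives Si4+ < Al3+ < Na+ < F- < O2- < N3-; it lands at slot 2.

2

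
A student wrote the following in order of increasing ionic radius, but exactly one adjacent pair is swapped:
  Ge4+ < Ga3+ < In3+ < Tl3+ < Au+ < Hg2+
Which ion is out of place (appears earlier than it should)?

Au+

Scanning neighbour by neighbour, only Au+/Hg2+ violates a trend: they are isoelectronic (78 e⁻) and Hg has more protons than Au (80 vs 79), making Hg2+ smaller. That makes Au+ the one sitting a position early relative to where it belongs.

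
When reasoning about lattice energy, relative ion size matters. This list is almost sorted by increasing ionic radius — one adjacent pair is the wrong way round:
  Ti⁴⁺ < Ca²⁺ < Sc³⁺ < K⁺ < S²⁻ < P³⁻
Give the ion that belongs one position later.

Ca²⁺

The pair Ca²⁺, Sc³⁺ is the wrong way round — both have 18 electrons but Z(Sc)=21 > Z(Ca)=20, so Sc³⁺ should be the smaller of the two. All other adjacent pairs agree with periodic trends, so Ca²⁺ is the misplaced ion.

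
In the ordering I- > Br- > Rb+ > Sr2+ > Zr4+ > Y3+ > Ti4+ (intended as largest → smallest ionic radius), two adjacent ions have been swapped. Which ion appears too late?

The pair Zr4+, Y3+ is the wrong way round — they are isoelectronic (36 e⁻) and Zr has more protons than Y (40 vs 39), making Zr4+ smaller. All other adjacent pairs agree with periodic trends, so Y3+ is the misplaced ion.

Y3+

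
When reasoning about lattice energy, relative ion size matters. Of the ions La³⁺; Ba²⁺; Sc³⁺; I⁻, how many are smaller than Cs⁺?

3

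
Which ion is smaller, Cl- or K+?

K+

Each ion has 18 electrons. The ranking follows nuclear charge in reverse — greater Z gives a smaller radius. K+ (Z=19), Cl- (Z=17).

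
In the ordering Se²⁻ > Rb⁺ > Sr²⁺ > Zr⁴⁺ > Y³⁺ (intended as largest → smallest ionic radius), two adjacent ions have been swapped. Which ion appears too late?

Y³⁺

Compare adjacent ions: they are isoelectronic (36 e⁻) and Zr has more protons than Y (40 vs 39), making Zr⁴⁺ smaller — yet in this decreasing list Zr⁴⁺ sits before Y³⁺. Nothing else is reversed, so Y³⁺ should move one place to the left.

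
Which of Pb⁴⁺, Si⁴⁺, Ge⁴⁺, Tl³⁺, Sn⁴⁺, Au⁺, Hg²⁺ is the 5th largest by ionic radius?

Sn⁴⁺

Si⁴⁺: 10 e⁻, Z=14, Ge⁴⁺: 28 e⁻, Z=32, Sn⁴⁺: 46 e⁻, Z=50, Pb⁴⁺: 78 e⁻, Z=82, Tl³⁺: 78 e⁻, Z=81, Hg²⁺: 78 e⁻, Z=80, Au⁺: 78 e⁻, Z=79. Si⁴⁺ < Ge⁴⁺ (same group, period 3 vs 4); Ge⁴⁺ < Sn⁴⁺ (same group, period 4 vs 5); Sn⁴⁺ < Pb⁴⁺ (same group, 1 shell fewer); Pb⁴⁺ < Tl³⁺ (both 78 e⁻, Z=82>81); Tl³⁺ < Hg²⁺ (both 78 e⁻, Z=81>80); Hg²⁺ < Au⁺ (isoelectronic, higher Z=80 is smaller).
Full ascending order: Si⁴⁺ < Ge⁴⁺ < Sn⁴⁺ < Pb⁴⁺ < Tl³⁺ < Hg²⁺ < Au⁺. Counting from the largest, position 5 is Sn⁴⁺.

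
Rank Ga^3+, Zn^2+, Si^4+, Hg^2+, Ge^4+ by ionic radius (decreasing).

Work out protons and electrons: Si^4+ (Z=14, 10 e⁻), Ge^4+ (Z=32, 28 e⁻), Ga^3+ (Z=31, 28 e⁻), Zn^2+ (Z=30, 28 e⁻), Hg^2+ (Z=80, 78 e⁻). Si^4+ < Ge^4+ (same group, period 3 vs 4); Ge^4+ < Ga^3+ (both 28 e⁻, Z=32>31); Ga^3+ < Zn^2+ (isoelectronic, higher Z=31 is smaller); Zn^2+ < Hg^2+ (same group, 2 shells fewer).

Hg^2+ > Zn^2+ > Ga^3+ > Ge^4+ > Si^4+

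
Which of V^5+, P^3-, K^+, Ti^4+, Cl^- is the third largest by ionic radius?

K^+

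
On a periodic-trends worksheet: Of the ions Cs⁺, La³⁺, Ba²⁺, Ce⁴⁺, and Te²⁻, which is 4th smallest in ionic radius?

Cs⁺

Isoelectronic series (54 e⁻ each). Size is set by nuclear charge: more protons means a smaller ion. Ce⁴⁺ (Z=58), La³⁺ (Z=57), Ba²⁺ (Z=56), Cs⁺ (Z=55), Te²⁻ (Z=52).
So the order is Ce⁴⁺ < La³⁺ < Ba²⁺ < Cs⁺ < Te²⁻; the 4th-smallest ion is Cs⁺.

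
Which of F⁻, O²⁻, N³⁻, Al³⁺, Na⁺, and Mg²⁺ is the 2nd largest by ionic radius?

O²⁻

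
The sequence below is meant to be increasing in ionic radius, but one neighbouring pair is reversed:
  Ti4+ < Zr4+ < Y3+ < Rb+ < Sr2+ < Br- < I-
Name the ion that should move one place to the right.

Rb+

Compare adjacent ions: Sr2+ and Rb+ share 36 electrons; the higher nuclear charge on Sr (Z=38) contracts it more, so Sr2+ < Rb+ — yet in this increasing list Rb+ sits before Sr2+. Nothing else is reversed, so Rb+ should move one place to the right.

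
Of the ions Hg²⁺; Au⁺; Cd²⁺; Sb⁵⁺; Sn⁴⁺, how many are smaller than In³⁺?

First list Z and electron count for each: Sb⁵⁺ has 46 e⁻ (Z=51), Sn⁴⁺ has 46 e⁻ (Z=50), In³⁺ has 46 e⁻ (Z=49), Cd²⁺ has 46 e⁻ (Z=48), Hg²⁺ has 78 e⁻ (Z=80), Au⁺ has 78 e⁻ (Z=79). Sb⁵⁺ < Sn⁴⁺ (isoelectronic, higher Z=51 is smaller); Sn⁴⁺ < In³⁺ (both 46 e⁻, Z=50>49); In³⁺ < Cd²⁺ (isoelectronic, higher Z=49 is smaller); Cd²⁺ < Hg²⁺ (same group, 1 shell fewer); Hg²⁺ < Au⁺ (isoelectronic, higher Z=80 is smaller).
Relative to In³⁺, the ions that are smaller are Sb⁵⁺, Sn⁴⁺. Count: 2.

2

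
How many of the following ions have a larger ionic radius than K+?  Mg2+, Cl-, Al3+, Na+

Tabulating Z and e⁻: Al3+: 10 e⁻, Z=13, Mg2+: 10 e⁻, Z=12, Na+: 10 e⁻, Z=11, K+: 18 e⁻, Z=19, Cl-: 18 e⁻, Z=17. Al3+ < Mg2+ (isoelectronic, higher Z=13 is smaller); Mg2+ < Na+ (isoelectronic, higher Z=12 is smaller); Na+ < K+ (same group, period 3 vs 4); K+ < Cl- (isoelectronic, higher Z=19 is smaller).
Placing each against K+: smaller — Al3+, Mg2+, Na+; larger — Cl-. That's 1.

1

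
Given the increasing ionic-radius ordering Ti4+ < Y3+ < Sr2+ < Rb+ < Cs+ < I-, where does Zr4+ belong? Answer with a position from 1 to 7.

2

Ti4+ (Z=22, 18 e⁻), Zr4+ (Z=40, 36 e⁻), Y3+ (Z=39, 36 e⁻), Sr2+ (Z=38, 36 e⁻), Rb+ (Z=37, 36 e⁻), Cs+ (Z=55, 54 e⁻), I- (Z=53, 54 e⁻). Ti4+ < Zr4+ (same group, period 4 vs 5); Zr4+ < Y3+ (both 36 e⁻, Z=40>39); Y3+ < Sr2+ (isoelectronic, higher Z=39 is smaller); Sr2+ < Rb+ (both 36 e⁻, Z=38>37); Rb+ < Cs+ (same group, 1 shell fewer); Cs+ < I- (isoelectronic, higher Z=55 is smaller).
Merged order: Ti4+ < Zr4+ < Y3+ < Sr2+ < Rb+ < Cs+ < I- — Zr4+ is number 2.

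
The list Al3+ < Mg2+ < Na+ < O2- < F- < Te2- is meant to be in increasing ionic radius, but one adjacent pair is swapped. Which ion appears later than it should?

F-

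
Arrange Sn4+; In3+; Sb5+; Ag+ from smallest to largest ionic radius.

Sb5+ < Sn4+ < In3+ < Ag+

All of these have 46 electrons (isoelectronic). With the same electron cloud, the ion with the most protons pulls it in tightest. Nuclear charges: Sb5+ (Z=51), Sn4+ (Z=50), In3+ (Z=49), Ag+ (Z=47). Highest Z is smallest.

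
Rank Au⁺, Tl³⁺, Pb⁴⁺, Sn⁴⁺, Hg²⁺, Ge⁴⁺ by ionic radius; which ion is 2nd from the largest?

Hg²⁺

Tabulating Z and e⁻: Ge⁴⁺ has 28 e⁻ (Z=32), Sn⁴⁺ has 46 e⁻ (Z=50), Pb⁴⁺ has 78 e⁻ (Z=82), Tl³⁺ has 78 e⁻ (Z=81), Hg²⁺ has 78 e⁻ (Z=80), Au⁺ has 78 e⁻ (Z=79). Ge⁴⁺ < Sn⁴⁺ (same group, 1 shell fewer); Sn⁴⁺ < Pb⁴⁺ (same group, period 5 vs 6); Pb⁴⁺ < Tl³⁺ (both 78 e⁻, Z=82>81); Tl³⁺ < Hg²⁺ (isoelectronic, higher Z=81 is smaller); Hg²⁺ < Au⁺ (both 78 e⁻, Z=80>79).
Full ascending order: Ge⁴⁺ < Sn⁴⁺ < Pb⁴⁺ < Tl³⁺ < Hg²⁺ < Au⁺. Counting from the largest, position 2 is Hg²⁺.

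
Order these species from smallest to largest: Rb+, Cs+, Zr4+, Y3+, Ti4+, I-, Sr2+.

Ti4+ < Zr4+ < Y3+ < Sr2+ < Rb+ < Cs+ < I-

Tabulating Z and e⁻: Ti4+ (Z=22, 18 e⁻), Zr4+ (Z=40, 36 e⁻), Y3+ (Z=39, 36 e⁻), Sr2+ (Z=38, 36 e⁻), Rb+ (Z=37, 36 e⁻), Cs+ (Z=55, 54 e⁻), I- (Z=53, 54 e⁻). Ti4+ < Zr4+ (same group, period 4 vs 5); Zr4+ < Y3+ (both 36 e⁻, Z=40>39); Y3+ < Sr2+ (both 36 e⁻, Z=39>38); Sr2+ < Rb+ (isoelectronic, higher Z=38 is smaller); Rb+ < Cs+ (same group, period 5 vs 6); Cs+ < I- (isoelectronic, higher Z=55 is smaller).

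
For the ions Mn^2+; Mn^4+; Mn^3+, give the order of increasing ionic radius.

Mn^4+ < Mn^3+ < Mn^2+

These are all Mn ions. Removing more electrons (higher positive charge) pulls the remaining electrons in closer, so Mn^4+ is smallest and Mn^2+ is largest.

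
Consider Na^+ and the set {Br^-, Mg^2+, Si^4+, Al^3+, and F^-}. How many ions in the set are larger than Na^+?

First list Z and electron count for each: Si^4+ (Z=14, 10 e⁻), Al^3+ (Z=13, 10 e⁻), Mg^2+ (Z=12, 10 e⁻), Na^+ (Z=11, 10 e⁻), F^- (Z=9, 10 e⁻), Br^- (Z=35, 36 e⁻). Si^4+ < Al^3+ (isoelectronic, higher Z=14 is smaller); Al^3+ < Mg^2+ (isoelectronic, higher Z=13 is smaller); Mg^2+ < Na^+ (isoelectronic, higher Z=12 is smaller); Na^+ < F^- (both 10 e⁻, Z=11>9); F^- < Br^- (same group, period 2 vs 4).
Relative to Na^+, the ions that are larger are F^-, Br^-. Count: 2.

2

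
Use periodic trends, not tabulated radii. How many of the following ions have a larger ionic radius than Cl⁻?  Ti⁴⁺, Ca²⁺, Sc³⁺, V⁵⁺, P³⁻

1

Isoelectronic series (18 e⁻ each). Size is set by nuclear charge: more protons means a smaller ion. V⁵⁺ (Z=23), Ti⁴⁺ (Z=22), Sc³⁺ (Z=21), Ca²⁺ (Z=20), Cl⁻ (Z=17), P³⁻ (Z=15).
Overall: V⁵⁺ < Ti⁴⁺ < Sc³⁺ < Ca²⁺ < Cl⁻ < P³⁻. Cl⁻ has 4 below it and 1 above. That's 1.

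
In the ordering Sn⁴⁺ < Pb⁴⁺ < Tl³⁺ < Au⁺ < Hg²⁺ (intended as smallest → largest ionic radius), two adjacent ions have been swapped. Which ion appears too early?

The pair Au⁺, Hg²⁺ is the wrong way round — Hg²⁺ and Au⁺ share 78 electrons; the higher nuclear charge on Hg (Z=80) contracts it more, so Hg²⁺ < Au⁺. All other adjacent pairs agree with periodic trends, so Au⁺ is the misplaced ion.

Au⁺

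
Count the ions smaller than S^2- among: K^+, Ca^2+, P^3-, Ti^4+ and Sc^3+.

Isoelectronic series (18 e⁻ each). Size is set by nuclear charge: more protons means a smaller ion. Ti^4+ (Z=22), Sc^3+ (Z=21), Ca^2+ (Z=20), K^+ (Z=19), S^2- (Z=16), P^3- (Z=15).
Ordering all of them (including S^2-) by radius gives Ti^4+ < Sc^3+ < Ca^2+ < K^+ < S^2- < P^3-. Count: 4.

4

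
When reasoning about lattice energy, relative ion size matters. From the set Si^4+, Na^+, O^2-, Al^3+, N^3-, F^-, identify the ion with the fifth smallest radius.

All of these have 10 electrons (isoelectronic). With the same electron cloud, the ion with the most protons pulls it in tightest. Nuclear charges: Si^4+ (Z=14), Al^3+ (Z=13), Na^+ (Z=11), F^- (Z=9), O^2- (Z=8), N^3- (Z=7). Highest Z is smallest.
That gives Si^4+ < Al^3+ < Na^+ < F^- < O^2- < N^3-. From the smallest end, number 5 is O^2-.

O^2-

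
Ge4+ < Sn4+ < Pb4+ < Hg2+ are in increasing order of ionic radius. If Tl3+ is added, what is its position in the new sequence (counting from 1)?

First list Z and electron count for each: Ge4+: 28 e⁻, Z=32, Sn4+: 46 e⁻, Z=50, Pb4+: 78 e⁻, Z=82, Tl3+: 78 e⁻, Z=81, Hg2+: 78 e⁻, Z=80. Ge4+ < Sn4+ (same group, period 4 vs 5); Sn4+ < Pb4+ (same group, period 5 vs 6); Pb4+ < Tl3+ (both 78 e⁻, Z=82>81); Tl3+ < Hg2+ (both 78 e⁻, Z=81>80).
The complete sequence is Ge4+ < Sn4+ < Pb4+ < Tl3+ < Hg2+. Tl3+ sits at position 4.

4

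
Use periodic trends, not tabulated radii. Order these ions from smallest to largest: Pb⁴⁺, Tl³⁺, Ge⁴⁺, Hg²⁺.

Tabulating Z and e⁻: Ge⁴⁺: 28 e⁻, Z=32, Pb⁴⁺: 78 e⁻, Z=82, Tl³⁺: 78 e⁻, Z=81, Hg²⁺: 78 e⁻, Z=80. Ge⁴⁺ < Pb⁴⁺ (same group, period 4 vs 6); Pb⁴⁺ < Tl³⁺ (both 78 e⁻, Z=82>81); Tl³⁺ < Hg²⁺ (both 78 e⁻, Z=81>80).

Ge⁴⁺ < Pb⁴⁺ < Tl³⁺ < Hg²⁺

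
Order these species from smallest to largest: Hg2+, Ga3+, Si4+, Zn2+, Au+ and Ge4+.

Work out protons and electrons: Si4+: 10 e⁻, Z=14, Ge4+: 28 e⁻, Z=32, Ga3+: 28 e⁻, Z=31, Zn2+: 28 e⁻, Z=30, Hg2+: 78 e⁻, Z=80, Au+: 78 e⁻, Z=79. Si4+ < Ge4+ (same group, 1 shell fewer); Ge4+ < Ga3+ (both 28 e⁻, Z=32>31); Ga3+ < Zn2+ (both 28 e⁻, Z=31>30); Zn2+ < Hg2+ (same group, 2 shells fewer); Hg2+ < Au+ (isoelectronic, higher Z=80 is smaller).

Si4+ < Ge4+ < Ga3+ < Zn2+ < Hg2+ < Au+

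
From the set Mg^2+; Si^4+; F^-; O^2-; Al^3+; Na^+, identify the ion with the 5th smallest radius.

F^-

These species are isoelectronic with 10 electrons. The only difference is the number of protons: Si^4+ (Z=14), Al^3+ (Z=13), Mg^2+ (Z=12), Na^+ (Z=11), F^- (Z=9), O^2- (Z=8). The strongest nuclear pull (Si^4+) gives the smallest ion.
So the order is Si^4+ < Al^3+ < Mg^2+ < Na^+ < F^- < O^2-; the 5th-smallest ion is F^-.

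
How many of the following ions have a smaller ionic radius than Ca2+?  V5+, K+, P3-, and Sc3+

2

Each ion has 18 electrons. The ranking follows nuclear charge in reverse — greater Z gives a smaller radius. V5+ (Z=23), Sc3+ (Z=21), Ca2+ (Z=20), K+ (Z=19), P3- (Z=15).
Overall: V5+ < Sc3+ < Ca2+ < K+ < P3-. Ca2+ has 2 below it and 2 above. So 2 are smaller.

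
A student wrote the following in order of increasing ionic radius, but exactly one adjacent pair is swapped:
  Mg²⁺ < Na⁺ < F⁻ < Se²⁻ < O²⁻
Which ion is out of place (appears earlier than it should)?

Compare adjacent ions: same group and charge — period 2 sits above period 4, so O²⁻ is smaller — yet in this increasing list Se²⁻ sits before O²⁻. Nothing else is reversed, so Se²⁻ should move one place to the right.

Se²⁻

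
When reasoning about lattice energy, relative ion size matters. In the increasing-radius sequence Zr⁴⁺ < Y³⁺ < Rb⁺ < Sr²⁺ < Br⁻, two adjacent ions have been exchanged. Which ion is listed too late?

Sr²⁺

Compare adjacent ions: they are isoelectronic (36 e⁻) and Sr has more protons than Rb (38 vs 37), making Sr²⁺ smaller — yet in this increasing list Rb⁺ sits before Sr²⁺. Nothing else is reversed, so Sr²⁺ should move one place to the left.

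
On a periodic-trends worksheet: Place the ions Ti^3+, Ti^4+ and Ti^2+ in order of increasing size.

Ti^4+ < Ti^3+ < Ti^2+

For a single element, ionic radius drops as positive charge rises — Ti^4+ < Ti^2+.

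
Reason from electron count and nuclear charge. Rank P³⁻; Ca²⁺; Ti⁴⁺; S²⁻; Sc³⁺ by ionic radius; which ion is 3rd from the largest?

Ca²⁺

Isoelectronic series (18 e⁻ each). Size is set by nuclear charge: more protons means a smaller ion. Ti⁴⁺ (Z=22), Sc³⁺ (Z=21), Ca²⁺ (Z=20), S²⁻ (Z=16), P³⁻ (Z=15).
So the order is Ti⁴⁺ < Sc³⁺ < Ca²⁺ < S²⁻ < P³⁻; the 3rd-largest ion is Ca²⁺.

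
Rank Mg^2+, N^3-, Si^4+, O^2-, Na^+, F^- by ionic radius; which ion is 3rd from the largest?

F^-

Each ion has 10 electrons. The ranking follows nuclear charge in reverse — greater Z gives a smaller radius. Si^4+ (Z=14), Mg^2+ (Z=12), Na^+ (Z=11), F^- (Z=9), O^2- (Z=8), N^3- (Z=7).
That gives Si^4+ < Mg^2+ < Na^+ < F^- < O^2- < N^3-. From the largest end, number 3 is F^-.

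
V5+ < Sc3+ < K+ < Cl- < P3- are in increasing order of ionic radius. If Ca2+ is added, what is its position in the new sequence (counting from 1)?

3

Each ion has 18 electrons. The ranking follows nuclear charge in reverse — greater Z gives a smaller radius. V5+ (Z=23), Sc3+ (Z=21), Ca2+ (Z=20), K+ (Z=19), Cl- (Z=17), P3- (Z=15).
The complete sequence is V5+ < Sc3+ < Ca2+ < K+ < Cl- < P3-. Ca2+ sits at position 3.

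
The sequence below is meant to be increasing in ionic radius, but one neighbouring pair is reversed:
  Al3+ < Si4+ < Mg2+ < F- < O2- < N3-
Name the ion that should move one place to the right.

Al3+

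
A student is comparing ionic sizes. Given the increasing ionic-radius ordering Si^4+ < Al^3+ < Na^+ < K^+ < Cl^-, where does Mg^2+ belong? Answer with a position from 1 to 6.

Tabulating Z and e⁻: Si^4+: 10 e⁻, Z=14, Al^3+: 10 e⁻, Z=13, Mg^2+: 10 e⁻, Z=12, Na^+: 10 e⁻, Z=11, K^+: 18 e⁻, Z=19, Cl^-: 18 e⁻, Z=17. Si^4+ < Al^3+ (both 10 e⁻, Z=14>13); Al^3+ < Mg^2+ (both 10 e⁻, Z=13>12); Mg^2+ < Na^+ (both 10 e⁻, Z=12>11); Na^+ < K^+ (same group, period 3 vs 4); K^+ < Cl^- (both 18 e⁻, Z=19>17).
Merged order: Si^4+ < Al^3+ < Mg^2+ < Na^+ < K^+ < Cl^- — Mg^2+ is number 3.

3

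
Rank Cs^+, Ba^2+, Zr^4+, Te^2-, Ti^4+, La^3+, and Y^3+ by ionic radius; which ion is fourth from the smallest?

Electron counts and nuclear charges: Ti^4+ (Z=22, 18 e⁻), Zr^4+ (Z=40, 36 e⁻), Y^3+ (Z=39, 36 e⁻), La^3+ (Z=57, 54 e⁻), Ba^2+ (Z=56, 54 e⁻), Cs^+ (Z=55, 54 e⁻), Te^2- (Z=52, 54 e⁻). Ti^4+ < Zr^4+ (same group, 1 shell fewer); Zr^4+ < Y^3+ (both 36 e⁻, Z=40>39); Y^3+ < La^3+ (same group, 1 shell fewer); La^3+ < Ba^2+ (isoelectronic, higher Z=57 is smaller); Ba^2+ < Cs^+ (both 54 e⁻, Z=56>55); Cs^+ < Te^2- (isoelectronic, higher Z=55 is smaller).
Ordering: Ti^4+ < Zr^4+ < Y^3+ < La^3+ < Ba^2+ < Cs^+ < Te^2-. The fourth smallest is La^3+.

La^3+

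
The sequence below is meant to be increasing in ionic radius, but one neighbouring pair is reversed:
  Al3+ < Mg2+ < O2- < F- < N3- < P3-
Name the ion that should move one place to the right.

O2-

Compare adjacent ions: they are isoelectronic (10 e⁻) and F has more protons than O (9 vs 8), making F- smaller — yet in this increasing list O2- sits before F-. Nothing else is reversed, so O2- should move one place to the right.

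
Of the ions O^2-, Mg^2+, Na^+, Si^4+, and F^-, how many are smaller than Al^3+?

All of these have 10 electrons (isoelectronic). With the same electron cloud, the ion with the most protons pulls it in tightest. Nuclear charges: Si^4+ (Z=14), Al^3+ (Z=13), Mg^2+ (Z=12), Na^+ (Z=11), F^- (Z=9), O^2- (Z=8). Highest Z is smallest.
Relative to Al^3+, the ions that are smaller are Si^4+. So 1 is smaller.

1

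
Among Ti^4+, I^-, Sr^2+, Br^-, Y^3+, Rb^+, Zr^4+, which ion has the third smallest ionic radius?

Y^3+

Electron counts and nuclear charges: Ti^4+ (Z=22, 18 e⁻), Zr^4+ (Z=40, 36 e⁻), Y^3+ (Z=39, 36 e⁻), Sr^2+ (Z=38, 36 e⁻), Rb^+ (Z=37, 36 e⁻), Br^- (Z=35, 36 e⁻), I^- (Z=53, 54 e⁻). Ti^4+ < Zr^4+ (same group, 1 shell fewer); Zr^4+ < Y^3+ (both 36 e⁻, Z=40>39); Y^3+ < Sr^2+ (both 36 e⁻, Z=39>38); Sr^2+ < Rb^+ (both 36 e⁻, Z=38>37); Rb^+ < Br^- (both 36 e⁻, Z=37>35); Br^- < I^- (same group, period 4 vs 5).
So the order is Ti^4+ < Zr^4+ < Y^3+ < Sr^2+ < Rb^+ < Br^- < I^-; the 3rd-smallest ion is Y^3+.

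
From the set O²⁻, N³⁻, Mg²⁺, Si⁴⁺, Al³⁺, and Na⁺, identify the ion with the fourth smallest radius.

All of these have 10 electrons (isoelectronic). With the same electron cloud, the ion with the most protons pulls it in tightest. Nuclear charges: Si⁴⁺ (Z=14), Al³⁺ (Z=13), Mg²⁺ (Z=12), Na⁺ (Z=11), O²⁻ (Z=8), N³⁻ (Z=7). Highest Z is smallest.
Ordering: Si⁴⁺ < Al³⁺ < Mg²⁺ < Na⁺ < O²⁻ < N³⁻. The fourth smallest is Na⁺.

Na⁺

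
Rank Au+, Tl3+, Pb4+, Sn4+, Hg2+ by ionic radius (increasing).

Sn4+ < Pb4+ < Tl3+ < Hg2+ < Au+

Work out protons and electrons: Sn4+ (Z=50, 46 e⁻), Pb4+ (Z=82, 78 e⁻), Tl3+ (Z=81, 78 e⁻), Hg2+ (Z=80, 78 e⁻), Au+ (Z=79, 78 e⁻). Sn4+ < Pb4+ (same group, period 5 vs 6); Pb4+ < Tl3+ (isoelectronic, higher Z=82 is smaller); Tl3+ < Hg2+ (isoelectronic, higher Z=81 is smaller); Hg2+ < Au+ (isoelectronic, higher Z=80 is smaller).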